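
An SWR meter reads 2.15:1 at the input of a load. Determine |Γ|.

|Γ| ≈ 0.365

|Γ| = (S − 1)/(S + 1) = (2.15 − 1)/(2.15 + 1) = 1.15/3.15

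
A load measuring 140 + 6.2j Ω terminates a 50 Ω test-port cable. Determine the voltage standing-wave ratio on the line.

Γ = (Z_L − Z_0)/(Z_L + Z_0) = (90 + j6.2)/(190 + j6.2)
|Γ| = 90.2/190 = 0.475
VSWR = (1 + |Γ|)/(1 − |Γ|) = 1.47/0.525

VSWR ≈ 2.81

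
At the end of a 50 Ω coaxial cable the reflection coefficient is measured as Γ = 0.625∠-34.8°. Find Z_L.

Z_L ≈ 83.7 − j97.9 Ω

Z_L = Z_0·(1 + Γ)/(1 − Γ) = 50·(1.51 − j0.357)/(0.487 + j0.357)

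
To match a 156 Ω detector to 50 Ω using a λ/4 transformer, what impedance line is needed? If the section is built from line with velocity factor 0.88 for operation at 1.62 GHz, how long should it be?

Z_qwt = √(Z_0·R_L) = √(50 × 156) = √7800
λ = 0.88·c/f = 0.163 m, so l = λ/4 = 0.0407 m

Z_qwt ≈ 88.3 Ω; length ≈ 4.07 cm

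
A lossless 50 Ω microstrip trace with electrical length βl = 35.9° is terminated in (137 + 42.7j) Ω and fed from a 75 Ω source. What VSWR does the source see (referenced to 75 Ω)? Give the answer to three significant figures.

VSWR ≈ 2.69

tan(βl) = 0.724
Z_in = Z_0·(Z_L + jZ_0·tanβl)/(Z_0 + jZ_L·tanβl) = 51.2 − j59.2 Ω
Γ_s = (Z_in − Z_s)/(Z_in + Z_s) = (-23.8 − j59.2)/(126 − j59.2), |Γ_s| = 0.458
VSWR = (1 + |Γ_s|)/(1 − |Γ_s|)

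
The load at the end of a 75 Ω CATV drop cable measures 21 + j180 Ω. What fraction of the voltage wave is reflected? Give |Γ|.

|Γ| ≈ 0.921

Γ = (Z_L − Z_0)/(Z_L + Z_0) = (-54 + j180)/(96 + j180)
|Γ| = 188/204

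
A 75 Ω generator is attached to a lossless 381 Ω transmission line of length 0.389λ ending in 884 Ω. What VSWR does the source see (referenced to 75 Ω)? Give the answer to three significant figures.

VSWR ≈ 7.94

βl = 2π × 0.389 = 140°
tan(βl) = -0.838
Z_in = Z_0·(Z_L + jZ_0·tanβl)/(Z_0 + jZ_L·tanβl) = 315 + j293 Ω
Γ_s = (Z_in − Z_s)/(Z_in + Z_s) = (240 + j293)/(390 + j293), |Γ_s| = 0.776
VSWR = (1 + |Γ_s|)/(1 − |Γ_s|)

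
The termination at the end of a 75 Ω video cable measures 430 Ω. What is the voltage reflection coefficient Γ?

Γ = 0.703

Γ = (Z_L − Z_0)/(Z_L + Z_0) = (430 − 75)/(430 + 75) = 355/505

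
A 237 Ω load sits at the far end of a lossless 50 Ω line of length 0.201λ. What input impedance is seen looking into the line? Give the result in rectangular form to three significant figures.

βl = 2π × 0.201 = 72.4°
tan(βl) = tan(72.4°) = 3.14
Z_in = Z_0·(Z_L + jZ_0·tanβl)/(Z_0 + jZ_L·tanβl)
     = 50·(237 + j157)/(50 + j745)

Z_in ≈ 11.6 − j15.1 Ω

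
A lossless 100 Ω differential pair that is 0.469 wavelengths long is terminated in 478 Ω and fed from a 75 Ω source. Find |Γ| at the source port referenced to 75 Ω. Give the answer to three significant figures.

|Γ| ≈ 0.725

βl = 2π × 0.469 = 169°
tan(βl) = -0.197
Z_in = Z_0·(Z_L + jZ_0·tanβl)/(Z_0 + jZ_L·tanβl) = 263 + j228 Ω
Γ_s = (Z_in − Z_s)/(Z_in + Z_s) = (188 + j228)/(338 + j228), |Γ_s| = 0.725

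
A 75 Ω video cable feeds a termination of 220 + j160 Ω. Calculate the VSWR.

VSWR ≈ 4.61

Γ = (Z_L − Z_0)/(Z_L + Z_0) = (145 + j160)/(295 + j160)
|Γ| = 216/336 = 0.643
VSWR = (1 + |Γ|)/(1 − |Γ|) = 1.64/0.357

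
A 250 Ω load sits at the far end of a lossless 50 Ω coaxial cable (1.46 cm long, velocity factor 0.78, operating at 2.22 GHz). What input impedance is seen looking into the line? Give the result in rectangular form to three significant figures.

Z_in ≈ 16.6 − j39.4 Ω

λ = v/f = 0.78·c / 2.22 GHz = 0.105 m
βl = 2π·l/λ = 2π × 0.139 = 49.9°
tan(βl) = tan(49.9°) = 1.19
Z_in = Z_0·(Z_L + jZ_0·tanβl)/(Z_0 + jZ_L·tanβl)
     = 50·(250 + j59.3)/(50 + j297)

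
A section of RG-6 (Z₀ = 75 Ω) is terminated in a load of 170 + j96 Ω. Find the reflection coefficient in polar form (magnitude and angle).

Γ ≈ 0.513 ∠ 23.9°

Γ = (Z_L − Z_0)/(Z_L + Z_0) = (95 + j96)/(245 + j96)
|Γ| = 135/263 = 0.513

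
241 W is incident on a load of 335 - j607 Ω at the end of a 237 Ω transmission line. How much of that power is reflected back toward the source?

|Γ| = |(98 − j607)/(572 − j607)| = 0.737
|Γ|² = 0.543
P_refl = |Γ|²·P_inc = 131 W, P_del = (1 − |Γ|²)·P_inc = 110 W

P_reflected ≈ 131 W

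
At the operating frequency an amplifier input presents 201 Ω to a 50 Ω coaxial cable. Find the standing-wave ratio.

Γ = (201 − 50)/(201 + 50) = 0.602
VSWR = (1 + 0.602)/(1 − 0.602)

VSWR ≈ 4.02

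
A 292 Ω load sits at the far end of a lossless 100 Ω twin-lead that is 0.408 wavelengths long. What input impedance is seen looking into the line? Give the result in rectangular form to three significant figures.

Z_in ≈ 89.9 + j106 Ω

βl = 2π × 0.408 = 147°
tan(βl) = tan(147°) = -0.652
Z_in = Z_0·(Z_L + jZ_0·tanβl)/(Z_0 + jZ_L·tanβl)
     = 100·(292 − j65.2)/(100 − j190)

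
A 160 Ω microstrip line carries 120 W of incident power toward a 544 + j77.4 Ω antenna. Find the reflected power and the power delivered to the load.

|Γ| = |(384 + j77.4)/(704 + j77.4)| = 0.553
|Γ|² = 0.306
P_refl = |Γ|²·P_inc = 36.7 W, P_del = (1 − |Γ|²)·P_inc = 83.3 W

P_reflected ≈ 36.7 W; P_delivered ≈ 83.3 W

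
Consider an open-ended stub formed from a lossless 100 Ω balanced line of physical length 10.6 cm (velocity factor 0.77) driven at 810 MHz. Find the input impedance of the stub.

λ = v/f = 0.77·c / 810 MHz = 0.285 m
βl = 2π·l/λ = 2π × 0.372 = 134°
tan(βl) = -1.04
For an open-ended stub, Z_in = −jZ_0·cot(βl) = −jZ_0/tan(βl)

Z_in ≈ +j95.9 Ω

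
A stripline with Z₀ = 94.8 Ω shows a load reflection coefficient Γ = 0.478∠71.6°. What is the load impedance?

Z_L ≈ 78.9 + j92.8 Ω

Z_L = Z_0·(1 + Γ)/(1 − Γ) = 94.8·(1.15 + j0.454)/(0.849 − j0.454)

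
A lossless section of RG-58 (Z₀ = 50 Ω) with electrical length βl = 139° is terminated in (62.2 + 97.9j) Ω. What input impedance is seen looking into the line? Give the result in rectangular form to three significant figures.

tan(βl) = tan(139°) = -0.869
Z_in = Z_0·(Z_L + jZ_0·tanβl)/(Z_0 + jZ_L·tanβl)
     = 50·(62.2 + j54.4)/(135 − j54.1)

Z_in ≈ 12.9 + j25.3 Ω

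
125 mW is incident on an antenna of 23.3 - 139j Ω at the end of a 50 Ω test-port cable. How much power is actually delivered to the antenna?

|Γ| = |(-26.7 − j139)/(73.3 − j139)| = 0.901
|Γ|² = 0.811
P_refl = |Γ|²·P_inc = 101 mW, P_del = (1 − |Γ|²)·P_inc = 23.6 mW

P_delivered ≈ 23.6 mW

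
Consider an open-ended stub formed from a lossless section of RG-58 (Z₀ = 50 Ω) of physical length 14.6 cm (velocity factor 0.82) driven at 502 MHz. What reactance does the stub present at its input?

X_in ≈ 15.5 Ω (inductive)

λ = v/f = 0.82·c / 502 MHz = 0.49 m
βl = 2π·l/λ = 2π × 0.298 = 107°
tan(βl) = -3.22
For an open-ended stub, Z_in = −jZ_0·cot(βl) = −jZ_0/tan(βl)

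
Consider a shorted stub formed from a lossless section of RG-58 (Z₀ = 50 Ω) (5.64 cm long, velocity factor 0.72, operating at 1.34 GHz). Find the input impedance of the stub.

Z_in ≈ −j68.9 Ω

λ = v/f = 0.72·c / 1.34 GHz = 0.161 m
βl = 2π·l/λ = 2π × 0.35 = 126°
tan(βl) = -1.38
For a shorted stub, Z_in = jZ_0·tan(βl)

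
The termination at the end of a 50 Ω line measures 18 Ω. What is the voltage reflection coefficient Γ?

Γ = -0.471

Γ = (Z_L − Z_0)/(Z_L + Z_0) = (18 − 50)/(18 + 50) = -32/68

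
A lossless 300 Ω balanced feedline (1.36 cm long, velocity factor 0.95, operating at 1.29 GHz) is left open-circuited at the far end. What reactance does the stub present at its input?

λ = v/f = 0.95·c / 1.29 GHz = 0.221 m
βl = 2π·l/λ = 2π × 0.0616 = 22.2°
tan(βl) = 0.407
For an open-circuited stub, Z_in = −jZ_0·cot(βl) = −jZ_0/tan(βl)

X_in ≈ -737 Ω (capacitive)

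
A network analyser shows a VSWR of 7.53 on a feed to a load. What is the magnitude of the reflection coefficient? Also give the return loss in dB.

|Γ| ≈ 0.766; return loss ≈ 2.32 dB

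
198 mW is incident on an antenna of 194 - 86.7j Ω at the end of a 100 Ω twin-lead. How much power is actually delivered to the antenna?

P_delivered ≈ 164 mW

|Γ| = |(94 − j86.7)/(294 − j86.7)| = 0.417
|Γ|² = 0.174
P_refl = |Γ|²·P_inc = 34.5 mW, P_del = (1 − |Γ|²)·P_inc = 164 mW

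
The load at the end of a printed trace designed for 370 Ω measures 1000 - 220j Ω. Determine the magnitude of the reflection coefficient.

Γ = (Z_L − Z_0)/(Z_L + Z_0) = (630 − j220)/(1370 − j220)
|Γ| = 667/1390

|Γ| ≈ 0.481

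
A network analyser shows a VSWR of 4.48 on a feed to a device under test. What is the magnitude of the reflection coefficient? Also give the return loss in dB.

|Γ| ≈ 0.635; return loss ≈ 3.94 dB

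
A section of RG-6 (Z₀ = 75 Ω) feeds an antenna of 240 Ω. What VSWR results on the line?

VSWR ≈ 3.2

Γ = (240 − 75)/(240 + 75) = 0.524
VSWR = (1 + 0.524)/(1 − 0.524)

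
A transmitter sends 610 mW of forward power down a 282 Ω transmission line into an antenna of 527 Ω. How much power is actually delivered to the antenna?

P_delivered ≈ 554 mW

Γ = (527 − 282)/(527 + 282) = 0.303
|Γ|² = 0.0917
P_refl = |Γ|²·P_inc = 55.9 mW, P_del = (1 − |Γ|²)·P_inc = 554 mW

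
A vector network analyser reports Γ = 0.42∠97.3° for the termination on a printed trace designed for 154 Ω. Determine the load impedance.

Z_L ≈ 98.8 + j100 Ω

Z_L = Z_0·(1 + Γ)/(1 − Γ) = 154·(0.947 + j0.417)/(1.05 − j0.417)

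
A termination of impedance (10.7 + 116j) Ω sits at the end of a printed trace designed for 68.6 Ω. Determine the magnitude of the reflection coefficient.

|Γ| ≈ 0.923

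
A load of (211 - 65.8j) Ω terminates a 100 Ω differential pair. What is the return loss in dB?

RL ≈ 7.83 dB

Γ = (111 − j65.8)/(311 − j65.8), |Γ| = 0.406
RL = −20·log₁₀|Γ| = −20·log₁₀(0.406)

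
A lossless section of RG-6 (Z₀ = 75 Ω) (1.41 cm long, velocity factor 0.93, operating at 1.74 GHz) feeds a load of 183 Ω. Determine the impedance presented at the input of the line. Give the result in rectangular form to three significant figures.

λ = v/f = 0.93·c / 1.74 GHz = 0.16 m
βl = 2π·l/λ = 2π × 0.0879 = 31.7°
tan(βl) = tan(31.7°) = 0.617
Z_in = Z_0·(Z_L + jZ_0·tanβl)/(Z_0 + jZ_L·tanβl)
     = 75·(183 + j46.2)/(75 + j113)

Z_in ≈ 77.4 − j70.2 Ω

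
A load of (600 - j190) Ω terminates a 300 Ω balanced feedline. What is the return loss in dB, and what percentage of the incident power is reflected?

RL ≈ 8.27 dB; 14.9% of incident power reflected

Γ = (300 − j190)/(900 − j190), |Γ| = 0.386
RL = −20·log₁₀(0.386) = 8.27 dB
P_refl/P_inc = |Γ|² = 0.149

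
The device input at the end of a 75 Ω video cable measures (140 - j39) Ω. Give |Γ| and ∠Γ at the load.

Γ ≈ 0.347 ∠ -20.7°

Γ = (Z_L − Z_0)/(Z_L + Z_0) = (65 − j39)/(215 − j39)
|Γ| = 75.8/219 = 0.347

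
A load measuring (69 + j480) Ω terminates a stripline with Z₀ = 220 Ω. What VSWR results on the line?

Γ = (Z_L − Z_0)/(Z_L + Z_0) = (-151 + j480)/(289 + j480)
|Γ| = 503/560 = 0.898
VSWR = (1 + |Γ|)/(1 − |Γ|) = 1.9/0.102

VSWR ≈ 18.6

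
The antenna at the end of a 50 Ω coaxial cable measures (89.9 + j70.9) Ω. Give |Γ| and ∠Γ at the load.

Γ ≈ 0.519 ∠ 33.8°

Γ = (Z_L − Z_0)/(Z_L + Z_0) = (39.9 + j70.9)/(139.9 + j70.9)
|Γ| = 81.4/157 = 0.519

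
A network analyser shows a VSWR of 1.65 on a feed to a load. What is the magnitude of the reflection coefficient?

|Γ| ≈ 0.245

|Γ| = (S − 1)/(S + 1) = (1.65 − 1)/(1.65 + 1) = 0.65/2.65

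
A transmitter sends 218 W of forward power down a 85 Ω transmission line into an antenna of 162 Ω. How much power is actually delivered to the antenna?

P_delivered ≈ 197 W

Γ = (162 − 85)/(162 + 85) = 0.312
|Γ|² = 0.0972
P_refl = |Γ|²·P_inc = 21.2 W, P_del = (1 − |Γ|²)·P_inc = 197 W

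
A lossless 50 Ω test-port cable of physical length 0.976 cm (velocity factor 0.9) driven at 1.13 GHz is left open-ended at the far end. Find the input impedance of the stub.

Z_in ≈ −j191 Ω

λ = v/f = 0.9·c / 1.13 GHz = 0.239 m
βl = 2π·l/λ = 2π × 0.0408 = 14.7°
tan(βl) = 0.262
For an open-ended stub, Z_in = −jZ_0·cot(βl) = −jZ_0/tan(βl)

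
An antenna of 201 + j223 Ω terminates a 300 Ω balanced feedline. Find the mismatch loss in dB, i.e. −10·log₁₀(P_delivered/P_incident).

Γ = (-99 + j223)/(501 + j223), |Γ| = 0.445
|Γ|² = 0.198, so P_del/P_inc = 1 − |Γ|² = 0.802
ML = −10·log₁₀(1 − |Γ|²)

mismatch loss ≈ 0.958 dB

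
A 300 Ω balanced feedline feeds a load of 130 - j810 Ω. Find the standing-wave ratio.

VSWR ≈ 19.5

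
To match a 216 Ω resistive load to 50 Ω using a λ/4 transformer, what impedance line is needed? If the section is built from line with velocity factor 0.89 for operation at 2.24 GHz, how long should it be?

Z_qwt = √(Z_0·R_L) = √(50 × 216) = √10800
λ = 0.89·c/f = 0.119 m, so l = λ/4 = 0.0298 m

Z_qwt ≈ 104 Ω; length ≈ 2.98 cm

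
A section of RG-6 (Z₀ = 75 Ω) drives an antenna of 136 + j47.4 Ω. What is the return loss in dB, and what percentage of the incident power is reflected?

RL ≈ 8.94 dB; 12.8% of incident power reflected

Γ = (61 + j47.4)/(211 + j47.4), |Γ| = 0.357
RL = −20·log₁₀(0.357) = 8.94 dB
P_refl/P_inc = |Γ|² = 0.128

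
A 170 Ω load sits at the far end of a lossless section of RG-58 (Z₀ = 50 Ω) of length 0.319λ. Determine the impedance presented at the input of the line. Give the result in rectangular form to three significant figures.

βl = 2π × 0.319 = 115°
tan(βl) = tan(115°) = -2.16
Z_in = Z_0·(Z_L + jZ_0·tanβl)/(Z_0 + jZ_L·tanβl)
     = 50·(170 − j108)/(50 − j367)

Z_in ≈ 17.5 + j20.8 Ω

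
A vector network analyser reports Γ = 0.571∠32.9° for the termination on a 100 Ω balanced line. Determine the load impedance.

Z_L = Z_0·(1 + Γ)/(1 − Γ) = 100·(1.48 + j0.31)/(0.521 − j0.31)

Z_L ≈ 184 + j169 Ω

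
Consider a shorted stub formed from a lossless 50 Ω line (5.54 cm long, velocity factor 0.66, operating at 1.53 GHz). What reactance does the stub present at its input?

X_in ≈ -24.3 Ω (capacitive)

λ = v/f = 0.66·c / 1.53 GHz = 0.129 m
βl = 2π·l/λ = 2π × 0.428 = 154°
tan(βl) = -0.485
For a shorted stub, Z_in = jZ_0·tan(βl)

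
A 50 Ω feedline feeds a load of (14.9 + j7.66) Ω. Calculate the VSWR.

VSWR ≈ 3.44

Γ = (Z_L − Z_0)/(Z_L + Z_0) = (-35.1 + j7.66)/(64.9 + j7.66)
|Γ| = 35.9/65.4 = 0.55
VSWR = (1 + |Γ|)/(1 − |Γ|) = 1.55/0.45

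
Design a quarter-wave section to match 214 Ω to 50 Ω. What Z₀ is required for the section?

Z_qwt ≈ 103 Ω

Z_qwt = √(Z_0·R_L) = √(50 × 214) = √10700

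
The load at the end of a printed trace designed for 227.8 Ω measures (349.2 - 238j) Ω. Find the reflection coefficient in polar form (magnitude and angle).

Γ ≈ 0.428 ∠ -40.6°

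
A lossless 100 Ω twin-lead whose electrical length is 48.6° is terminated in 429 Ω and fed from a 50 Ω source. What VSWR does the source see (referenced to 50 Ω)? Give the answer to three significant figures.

tan(βl) = 1.13
Z_in = Z_0·(Z_L + jZ_0·tanβl)/(Z_0 + jZ_L·tanβl) = 39.7 − j80 Ω
Γ_s = (Z_in − Z_s)/(Z_in + Z_s) = (-10.3 − j80)/(89.7 − j80), |Γ_s| = 0.671
VSWR = (1 + |Γ_s|)/(1 − |Γ_s|)

VSWR ≈ 5.08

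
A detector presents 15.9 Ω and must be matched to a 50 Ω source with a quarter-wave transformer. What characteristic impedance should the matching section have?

Z_qwt ≈ 28.2 Ω

Z_qwt = √(Z_0·R_L) = √(50 × 15.9) = √795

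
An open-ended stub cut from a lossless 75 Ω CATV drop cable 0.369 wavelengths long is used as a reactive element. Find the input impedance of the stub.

βl = 2π × 0.369 = 133°
tan(βl) = -1.08
For an open-ended stub, Z_in = −jZ_0·cot(βl) = −jZ_0/tan(βl)

Z_in ≈ +j69.5 Ω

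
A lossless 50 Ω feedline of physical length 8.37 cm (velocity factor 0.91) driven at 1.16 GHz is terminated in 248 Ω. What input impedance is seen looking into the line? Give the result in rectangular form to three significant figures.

λ = v/f = 0.91·c / 1.16 GHz = 0.235 m
βl = 2π·l/λ = 2π × 0.356 = 128°
tan(βl) = tan(128°) = -1.28
Z_in = Z_0·(Z_L + jZ_0·tanβl)/(Z_0 + jZ_L·tanβl)
     = 50·(248 − j63.9)/(50 − j317)

Z_in ≈ 15.9 + j36.6 Ω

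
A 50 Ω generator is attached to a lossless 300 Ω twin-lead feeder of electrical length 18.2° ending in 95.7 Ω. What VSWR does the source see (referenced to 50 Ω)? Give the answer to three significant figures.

tan(βl) = 0.329
Z_in = Z_0·(Z_L + jZ_0·tanβl)/(Z_0 + jZ_L·tanβl) = 105 + j87.6 Ω
Γ_s = (Z_in − Z_s)/(Z_in + Z_s) = (54.9 + j87.6)/(155 + j87.6), |Γ_s| = 0.581
VSWR = (1 + |Γ_s|)/(1 − |Γ_s|)

VSWR ≈ 3.77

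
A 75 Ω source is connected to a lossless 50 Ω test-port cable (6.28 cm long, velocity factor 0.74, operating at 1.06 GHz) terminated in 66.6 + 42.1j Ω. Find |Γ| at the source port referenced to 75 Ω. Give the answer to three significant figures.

λ = v/f = 0.74·c / 1.06 GHz = 0.209 m
βl = 2π·l/λ = 2π × 0.3 = 108°
tan(βl) = -3.09
Z_in = Z_0·(Z_L + jZ_0·tanβl)/(Z_0 + jZ_L·tanβl) = 23.5 − j4.36 Ω
Γ_s = (Z_in − Z_s)/(Z_in + Z_s) = (-51.5 − j4.36)/(98.5 − j4.36), |Γ_s| = 0.524

|Γ| ≈ 0.524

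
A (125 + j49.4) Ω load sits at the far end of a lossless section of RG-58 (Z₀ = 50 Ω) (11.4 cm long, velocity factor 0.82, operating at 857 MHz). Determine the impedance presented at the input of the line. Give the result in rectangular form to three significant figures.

Z_in ≈ 29.7 + j38.8 Ω

λ = v/f = 0.82·c / 857 MHz = 0.287 m
βl = 2π·l/λ = 2π × 0.397 = 143°
tan(βl) = tan(143°) = -0.754
Z_in = Z_0·(Z_L + jZ_0·tanβl)/(Z_0 + jZ_L·tanβl)
     = 50·(125 + j11.7)/(87.3 − j94.3)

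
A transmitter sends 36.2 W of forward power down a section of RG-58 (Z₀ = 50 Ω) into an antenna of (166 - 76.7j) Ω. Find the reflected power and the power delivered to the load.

P_reflected ≈ 13.3 W; P_delivered ≈ 22.9 W

|Γ| = |(116 − j76.7)/(216 − j76.7)| = 0.607
|Γ|² = 0.368
P_refl = |Γ|²·P_inc = 13.3 W, P_del = (1 − |Γ|²)·P_inc = 22.9 W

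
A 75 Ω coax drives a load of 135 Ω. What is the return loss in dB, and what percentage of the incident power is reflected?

RL ≈ 10.9 dB; 8.16% of incident power reflected

Γ = (135 − 75)/(135 + 75) = 0.286
RL = −20·log₁₀(0.286) = 10.9 dB
P_refl/P_inc = |Γ|² = 0.0816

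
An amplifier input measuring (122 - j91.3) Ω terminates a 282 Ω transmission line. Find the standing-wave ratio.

Γ = (Z_L − Z_0)/(Z_L + Z_0) = (-160 − j91.3)/(404 − j91.3)
|Γ| = 184/414 = 0.445
VSWR = (1 + |Γ|)/(1 − |Γ|) = 1.44/0.555

VSWR ≈ 2.6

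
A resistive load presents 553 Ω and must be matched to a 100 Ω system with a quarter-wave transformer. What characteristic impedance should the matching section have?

Z_qwt = √(Z_0·R_L) = √(100 × 553) = √55300

Z_qwt ≈ 235 Ω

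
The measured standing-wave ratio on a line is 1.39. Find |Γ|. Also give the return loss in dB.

|Γ| ≈ 0.163; return loss ≈ 15.7 dB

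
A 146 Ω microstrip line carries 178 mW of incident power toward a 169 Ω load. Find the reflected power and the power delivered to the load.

Γ = (169 − 146)/(169 + 146) = 0.073
|Γ|² = 0.00533
P_refl = |Γ|²·P_inc = 0.949 mW, P_del = (1 − |Γ|²)·P_inc = 177 mW

P_reflected ≈ 0.949 mW; P_delivered ≈ 177 mW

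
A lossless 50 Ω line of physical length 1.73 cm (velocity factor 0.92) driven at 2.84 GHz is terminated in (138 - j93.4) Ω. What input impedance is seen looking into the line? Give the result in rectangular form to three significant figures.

Z_in ≈ 13 − j13.2 Ω

λ = v/f = 0.92·c / 2.84 GHz = 0.0972 m
βl = 2π·l/λ = 2π × 0.178 = 64.1°
tan(βl) = tan(64.1°) = 2.06
Z_in = Z_0·(Z_L + jZ_0·tanβl)/(Z_0 + jZ_L·tanβl)
     = 50·(138 + j9.5)/(242 + j284)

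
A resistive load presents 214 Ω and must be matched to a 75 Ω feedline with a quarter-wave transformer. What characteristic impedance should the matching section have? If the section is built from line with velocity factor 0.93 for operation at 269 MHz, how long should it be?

Z_qwt ≈ 127 Ω; length ≈ 25.9 cm

Z_qwt = √(Z_0·R_L) = √(75 × 214) = √16050
λ = 0.93·c/f = 1.04 m, so l = λ/4 = 0.259 m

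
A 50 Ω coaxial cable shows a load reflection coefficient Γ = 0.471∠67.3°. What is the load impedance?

Z_L ≈ 45.3 + j50.6 Ω

Z_L = Z_0·(1 + Γ)/(1 − Γ) = 50·(1.18 + j0.435)/(0.818 − j0.435)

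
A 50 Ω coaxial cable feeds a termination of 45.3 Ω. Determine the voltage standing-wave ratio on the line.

VSWR ≈ 1.1

Γ = (45.3 − 50)/(45.3 + 50) = -0.0493
VSWR = (1 + 0.0493)/(1 − 0.0493)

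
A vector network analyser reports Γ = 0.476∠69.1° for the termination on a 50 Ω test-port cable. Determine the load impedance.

Z_L = Z_0·(1 + Γ)/(1 − Γ) = 50·(1.17 + j0.445)/(0.83 − j0.445)

Z_L ≈ 43.6 + j50.1 Ω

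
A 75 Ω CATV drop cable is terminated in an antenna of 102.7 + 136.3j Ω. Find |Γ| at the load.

|Γ| ≈ 0.621

Γ = (Z_L − Z_0)/(Z_L + Z_0) = (27.7 + j136.3)/(177.7 + j136.3)
|Γ| = 139/224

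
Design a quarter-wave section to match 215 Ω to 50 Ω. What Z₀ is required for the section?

Z_qwt = √(Z_0·R_L) = √(50 × 215) = √10750

Z_qwt ≈ 104 Ω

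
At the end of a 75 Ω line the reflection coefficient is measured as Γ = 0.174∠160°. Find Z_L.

Z_L = Z_0·(1 + Γ)/(1 − Γ) = 75·(0.836 + j0.0595)/(1.16 − j0.0595)

Z_L ≈ 53.6 + j6.58 Ω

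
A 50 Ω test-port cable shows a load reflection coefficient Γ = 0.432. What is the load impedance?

Z_L ≈ 126 Ω

Z_L = Z_0·(1 + Γ)/(1 − Γ) = 50·(1.43)/(0.568)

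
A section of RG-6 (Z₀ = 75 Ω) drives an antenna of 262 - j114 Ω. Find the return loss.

RL ≈ 4.21 dB

Γ = (187 − j114)/(337 − j114), |Γ| = 0.616
RL = −20·log₁₀|Γ| = −20·log₁₀(0.616)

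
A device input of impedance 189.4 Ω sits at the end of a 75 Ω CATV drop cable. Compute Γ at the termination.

Γ = (Z_L − Z_0)/(Z_L + Z_0) = (189.4 − 75)/(189.4 + 75) = 114.4/264.4

Γ = 0.433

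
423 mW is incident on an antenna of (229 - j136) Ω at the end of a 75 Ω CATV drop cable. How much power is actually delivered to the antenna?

|Γ| = |(154 − j136)/(304 − j136)| = 0.617
|Γ|² = 0.381
P_refl = |Γ|²·P_inc = 161 mW, P_del = (1 − |Γ|²)·P_inc = 262 mW

P_delivered ≈ 262 mW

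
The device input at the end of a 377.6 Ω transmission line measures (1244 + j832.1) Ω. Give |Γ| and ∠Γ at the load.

Γ = (Z_L − Z_0)/(Z_L + Z_0) = (866.4 + j832.1)/(1622 + j832.1)
|Γ| = 1200/1820 = 0.659

Γ ≈ 0.659 ∠ 16.7°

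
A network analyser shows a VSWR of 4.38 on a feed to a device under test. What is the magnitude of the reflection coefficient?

|Γ| = (S − 1)/(S + 1) = (4.38 − 1)/(4.38 + 1) = 3.38/5.38

|Γ| ≈ 0.628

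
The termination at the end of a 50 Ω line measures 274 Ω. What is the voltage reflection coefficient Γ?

Γ = (Z_L − Z_0)/(Z_L + Z_0) = (274 − 50)/(274 + 50) = 224/324

Γ = 0.691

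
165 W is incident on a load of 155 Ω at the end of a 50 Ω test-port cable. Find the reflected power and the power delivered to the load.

Γ = (155 − 50)/(155 + 50) = 0.512
|Γ|² = 0.262
P_refl = |Γ|²·P_inc = 43.3 W, P_del = (1 − |Γ|²)·P_inc = 122 W

P_reflected ≈ 43.3 W; P_delivered ≈ 122 W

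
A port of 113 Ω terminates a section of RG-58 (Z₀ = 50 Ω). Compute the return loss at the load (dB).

RL ≈ 8.26 dB

Γ = (113 − 50)/(113 + 50) = 0.387
RL = −20·log₁₀|Γ| = −20·log₁₀(0.387)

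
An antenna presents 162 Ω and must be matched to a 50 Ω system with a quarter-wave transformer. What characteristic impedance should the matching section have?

Z_qwt ≈ 90 Ω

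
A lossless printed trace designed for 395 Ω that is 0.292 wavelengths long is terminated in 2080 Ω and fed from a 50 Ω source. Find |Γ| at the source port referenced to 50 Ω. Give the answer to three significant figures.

|Γ| ≈ 0.645

βl = 2π × 0.292 = 105°
tan(βl) = -3.7
Z_in = Z_0·(Z_L + jZ_0·tanβl)/(Z_0 + jZ_L·tanβl) = 80.3 + j103 Ω
Γ_s = (Z_in − Z_s)/(Z_in + Z_s) = (30.3 + j103)/(130 + j103), |Γ_s| = 0.645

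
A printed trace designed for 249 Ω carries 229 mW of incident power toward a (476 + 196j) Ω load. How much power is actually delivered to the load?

|Γ| = |(227 + j196)/(725 + j196)| = 0.399
|Γ|² = 0.159
P_refl = |Γ|²·P_inc = 36.5 mW, P_del = (1 − |Γ|²)·P_inc = 192 mW

P_delivered ≈ 192 mW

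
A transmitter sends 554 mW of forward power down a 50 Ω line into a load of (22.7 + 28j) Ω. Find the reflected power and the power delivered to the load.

P_reflected ≈ 140 mW; P_delivered ≈ 414 mW

|Γ| = |(-27.3 + j28)/(72.7 + j28)| = 0.502
|Γ|² = 0.252
P_refl = |Γ|²·P_inc = 140 mW, P_del = (1 − |Γ|²)·P_inc = 414 mW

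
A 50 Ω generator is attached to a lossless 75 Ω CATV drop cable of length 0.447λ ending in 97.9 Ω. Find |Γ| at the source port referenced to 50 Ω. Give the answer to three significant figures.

βl = 2π × 0.447 = 161°
tan(βl) = -0.346
Z_in = Z_0·(Z_L + jZ_0·tanβl)/(Z_0 + jZ_L·tanβl) = 91.1 + j15.2 Ω
Γ_s = (Z_in − Z_s)/(Z_in + Z_s) = (41.1 + j15.2)/(141 + j15.2), |Γ_s| = 0.308

|Γ| ≈ 0.308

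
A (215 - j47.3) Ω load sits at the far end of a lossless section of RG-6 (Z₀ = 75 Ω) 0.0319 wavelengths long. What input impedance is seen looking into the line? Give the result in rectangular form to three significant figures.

Z_in ≈ 139 − j100 Ω

βl = 2π × 0.0319 = 11.5°
tan(βl) = tan(11.5°) = 0.203
Z_in = Z_0·(Z_L + jZ_0·tanβl)/(Z_0 + jZ_L·tanβl)
     = 75·(215 − j32.1)/(84.6 + j43.7)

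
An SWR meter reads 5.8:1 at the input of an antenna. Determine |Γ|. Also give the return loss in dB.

|Γ| ≈ 0.706; return loss ≈ 3.03 dB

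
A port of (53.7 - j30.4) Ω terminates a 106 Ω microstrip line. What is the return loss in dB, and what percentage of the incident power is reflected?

Γ = (-52.3 − j30.4)/(159.7 − j30.4), |Γ| = 0.372
RL = −20·log₁₀(0.372) = 8.59 dB
P_refl/P_inc = |Γ|² = 0.138

RL ≈ 8.59 dB; 13.8% of incident power reflected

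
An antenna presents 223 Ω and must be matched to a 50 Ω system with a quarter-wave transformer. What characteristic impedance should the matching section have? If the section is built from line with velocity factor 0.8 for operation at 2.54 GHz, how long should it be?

Z_qwt ≈ 106 Ω; length ≈ 2.36 cm

Z_qwt = √(Z_0·R_L) = √(50 × 223) = √11150
λ = 0.8·c/f = 0.0945 m, so l = λ/4 = 0.0236 m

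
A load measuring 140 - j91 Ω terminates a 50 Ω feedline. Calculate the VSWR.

VSWR ≈ 4.1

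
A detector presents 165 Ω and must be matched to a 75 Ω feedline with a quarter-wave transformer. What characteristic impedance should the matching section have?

Z_qwt ≈ 111 Ω

Z_qwt = √(Z_0·R_L) = √(75 × 165) = √12380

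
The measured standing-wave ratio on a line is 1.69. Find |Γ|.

|Γ| ≈ 0.257

|Γ| = (S − 1)/(S + 1) = (1.69 − 1)/(1.69 + 1) = 0.69/2.69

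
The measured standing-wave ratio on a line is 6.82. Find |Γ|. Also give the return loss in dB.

|Γ| = (S − 1)/(S + 1) = (6.82 − 1)/(6.82 + 1) = 5.82/7.82
RL = −20·log₁₀|Γ| = −20·log₁₀(0.744)

|Γ| ≈ 0.744; return loss ≈ 2.57 dB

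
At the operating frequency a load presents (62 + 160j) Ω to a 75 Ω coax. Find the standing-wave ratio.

Γ = (Z_L − Z_0)/(Z_L + Z_0) = (-13 + j160)/(137 + j160)
|Γ| = 161/211 = 0.762
VSWR = (1 + |Γ|)/(1 − |Γ|) = 1.76/0.238

VSWR ≈ 7.41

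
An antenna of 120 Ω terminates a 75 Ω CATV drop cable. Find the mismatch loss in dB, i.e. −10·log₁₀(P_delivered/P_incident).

Γ = (120 − 75)/(120 + 75) = 0.231
|Γ|² = 0.0533, so P_del/P_inc = 1 − |Γ|² = 0.947
ML = −10·log₁₀(1 − |Γ|²)

mismatch loss ≈ 0.238 dB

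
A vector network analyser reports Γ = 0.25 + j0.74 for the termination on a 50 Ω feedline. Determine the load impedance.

Z_L ≈ 17.6 + j66.7 Ω

Z_L = Z_0·(1 + Γ)/(1 − Γ) = 50·(1.25 + j0.74)/(0.75 − j0.74)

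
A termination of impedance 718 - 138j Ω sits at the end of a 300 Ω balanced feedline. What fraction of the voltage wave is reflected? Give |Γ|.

|Γ| ≈ 0.428

Γ = (Z_L − Z_0)/(Z_L + Z_0) = (418 − j138)/(1018 − j138)
|Γ| = 440/1030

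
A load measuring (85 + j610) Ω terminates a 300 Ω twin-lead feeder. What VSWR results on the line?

Γ = (Z_L − Z_0)/(Z_L + Z_0) = (-215 + j610)/(385 + j610)
|Γ| = 647/721 = 0.897
VSWR = (1 + |Γ|)/(1 − |Γ|) = 1.9/0.103

VSWR ≈ 18.4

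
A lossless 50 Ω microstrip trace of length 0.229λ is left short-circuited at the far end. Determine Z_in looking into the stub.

βl = 2π × 0.229 = 82.4°
tan(βl) = 7.53
For a short-circuited stub, Z_in = jZ_0·tan(βl)

Z_in ≈ +j377 Ω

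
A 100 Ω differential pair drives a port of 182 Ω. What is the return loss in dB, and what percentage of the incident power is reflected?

Γ = (182 − 100)/(182 + 100) = 0.291
RL = −20·log₁₀(0.291) = 10.7 dB
P_refl/P_inc = |Γ|² = 0.0846

RL ≈ 10.7 dB; 8.46% of incident power reflected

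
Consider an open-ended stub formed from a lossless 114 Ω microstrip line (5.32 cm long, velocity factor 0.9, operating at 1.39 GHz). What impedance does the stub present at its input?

Z_in ≈ +j17.2 Ω

λ = v/f = 0.9·c / 1.39 GHz = 0.194 m
βl = 2π·l/λ = 2π × 0.274 = 98.6°
tan(βl) = -6.61
For an open-ended stub, Z_in = −jZ_0·cot(βl) = −jZ_0/tan(βl)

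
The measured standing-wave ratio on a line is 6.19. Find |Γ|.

|Γ| = (S − 1)/(S + 1) = (6.19 − 1)/(6.19 + 1) = 5.19/7.19

|Γ| ≈ 0.722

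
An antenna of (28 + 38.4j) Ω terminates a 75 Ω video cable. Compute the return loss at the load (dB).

Γ = (-47 + j38.4)/(103 + j38.4), |Γ| = 0.552
RL = −20·log₁₀|Γ| = −20·log₁₀(0.552)

RL ≈ 5.16 dB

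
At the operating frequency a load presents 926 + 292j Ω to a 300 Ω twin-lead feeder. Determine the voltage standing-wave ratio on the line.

VSWR ≈ 3.43

Γ = (Z_L − Z_0)/(Z_L + Z_0) = (626 + j292)/(1226 + j292)
|Γ| = 691/1260 = 0.548
VSWR = (1 + |Γ|)/(1 − |Γ|) = 1.55/0.452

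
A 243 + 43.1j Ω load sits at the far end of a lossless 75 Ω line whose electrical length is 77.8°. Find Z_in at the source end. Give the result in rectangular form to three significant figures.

Z_in ≈ 23.9 − j18.9 Ω

tan(βl) = tan(77.8°) = 4.63
Z_in = Z_0·(Z_L + jZ_0·tanβl)/(Z_0 + jZ_L·tanβl)
     = 75·(243 + j390)/(-124 + j1120)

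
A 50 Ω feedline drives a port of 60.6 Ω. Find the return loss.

Γ = (60.6 − 50)/(60.6 + 50) = 0.0958
RL = −20·log₁₀|Γ| = −20·log₁₀(0.0958)

RL ≈ 20.4 dB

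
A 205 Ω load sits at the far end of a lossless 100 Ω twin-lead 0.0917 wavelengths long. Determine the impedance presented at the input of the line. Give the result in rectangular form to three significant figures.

Z_in ≈ 105 − j75 Ω

βl = 2π × 0.0917 = 33°
tan(βl) = tan(33°) = 0.65
Z_in = Z_0·(Z_L + jZ_0·tanβl)/(Z_0 + jZ_L·tanβl)
     = 100·(205 + j65)/(100 + j133)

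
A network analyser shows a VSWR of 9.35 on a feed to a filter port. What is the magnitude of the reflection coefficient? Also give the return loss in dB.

|Γ| = (S − 1)/(S + 1) = (9.35 − 1)/(9.35 + 1) = 8.35/10.3
RL = −20·log₁₀|Γ| = −20·log₁₀(0.807)

|Γ| ≈ 0.807; return loss ≈ 1.87 dB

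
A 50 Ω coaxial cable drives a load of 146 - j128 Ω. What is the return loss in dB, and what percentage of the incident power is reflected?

Γ = (96 − j128)/(196 − j128), |Γ| = 0.683
RL = −20·log₁₀(0.683) = 3.31 dB
P_refl/P_inc = |Γ|² = 0.467

RL ≈ 3.31 dB; 46.7% of incident power reflected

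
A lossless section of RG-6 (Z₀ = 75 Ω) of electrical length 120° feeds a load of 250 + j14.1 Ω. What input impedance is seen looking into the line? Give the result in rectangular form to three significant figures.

Z_in ≈ 28.5 + j36.8 Ω

tan(βl) = tan(120°) = -1.73
Z_in = Z_0·(Z_L + jZ_0·tanβl)/(Z_0 + jZ_L·tanβl)
     = 75·(250 − j116)/(99.4 − j433)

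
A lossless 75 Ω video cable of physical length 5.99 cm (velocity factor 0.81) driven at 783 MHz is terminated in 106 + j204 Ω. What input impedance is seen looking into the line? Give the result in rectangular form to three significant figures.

λ = v/f = 0.81·c / 783 MHz = 0.31 m
βl = 2π·l/λ = 2π × 0.193 = 69.5°
tan(βl) = tan(69.5°) = 2.67
Z_in = Z_0·(Z_L + jZ_0·tanβl)/(Z_0 + jZ_L·tanβl)
     = 75·(106 + j404)/(-470 + j283)

Z_in ≈ 16.1 − j54.8 Ω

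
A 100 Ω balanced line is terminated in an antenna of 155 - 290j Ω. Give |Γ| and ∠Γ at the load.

Γ ≈ 0.764 ∠ -30.6°

Γ = (Z_L − Z_0)/(Z_L + Z_0) = (55 − j290)/(255 − j290)
|Γ| = 295/386 = 0.764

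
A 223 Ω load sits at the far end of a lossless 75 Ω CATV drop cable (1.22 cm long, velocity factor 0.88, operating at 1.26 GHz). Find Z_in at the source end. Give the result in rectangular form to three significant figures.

λ = v/f = 0.88·c / 1.26 GHz = 0.21 m
βl = 2π·l/λ = 2π × 0.0582 = 21°
tan(βl) = tan(21°) = 0.383
Z_in = Z_0·(Z_L + jZ_0·tanβl)/(Z_0 + jZ_L·tanβl)
     = 75·(223 + j28.7)/(75 + j85.4)

Z_in ≈ 111 − j98.1 Ω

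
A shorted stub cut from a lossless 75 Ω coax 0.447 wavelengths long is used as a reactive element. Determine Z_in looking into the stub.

βl = 2π × 0.447 = 161°
tan(βl) = -0.346
For a shorted stub, Z_in = jZ_0·tan(βl)

Z_in ≈ −j25.9 Ω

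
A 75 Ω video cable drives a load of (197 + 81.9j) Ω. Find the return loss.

RL ≈ 5.73 dB

Γ = (122 + j81.9)/(272 + j81.9), |Γ| = 0.517
RL = −20·log₁₀|Γ| = −20·log₁₀(0.517)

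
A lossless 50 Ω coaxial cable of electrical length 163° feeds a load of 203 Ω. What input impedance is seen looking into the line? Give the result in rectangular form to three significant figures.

tan(βl) = tan(163°) = -0.306
Z_in = Z_0·(Z_L + jZ_0·tanβl)/(Z_0 + jZ_L·tanβl)
     = 50·(203 − j15.3)/(50 − j62.1)

Z_in ≈ 87.4 + j93.2 Ω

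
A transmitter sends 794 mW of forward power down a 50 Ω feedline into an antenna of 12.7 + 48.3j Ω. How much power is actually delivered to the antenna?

|Γ| = |(-37.3 + j48.3)/(62.7 + j48.3)| = 0.771
|Γ|² = 0.595
P_refl = |Γ|²·P_inc = 472 mW, P_del = (1 − |Γ|²)·P_inc = 322 mW

P_delivered ≈ 322 mW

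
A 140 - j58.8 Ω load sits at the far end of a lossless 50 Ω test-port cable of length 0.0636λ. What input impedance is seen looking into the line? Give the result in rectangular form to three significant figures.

βl = 2π × 0.0636 = 22.9°
tan(βl) = tan(22.9°) = 0.422
Z_in = Z_0·(Z_L + jZ_0·tanβl)/(Z_0 + jZ_L·tanβl)
     = 50·(140 − j37.7)/(74.8 + j59.1)

Z_in ≈ 45.3 − j61 Ω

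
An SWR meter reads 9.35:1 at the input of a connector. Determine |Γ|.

|Γ| = (S − 1)/(S + 1) = (9.35 − 1)/(9.35 + 1) = 8.35/10.3

|Γ| ≈ 0.807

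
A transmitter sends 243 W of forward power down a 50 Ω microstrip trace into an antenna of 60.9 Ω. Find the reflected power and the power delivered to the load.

Γ = (60.9 − 50)/(60.9 + 50) = 0.0983
|Γ|² = 0.00966
P_refl = |Γ|²·P_inc = 2.35 W, P_del = (1 − |Γ|²)·P_inc = 241 W

P_reflected ≈ 2.35 W; P_delivered ≈ 241 W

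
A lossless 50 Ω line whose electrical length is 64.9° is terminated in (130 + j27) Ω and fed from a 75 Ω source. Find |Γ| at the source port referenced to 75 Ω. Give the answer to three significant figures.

|Γ| ≈ 0.562

tan(βl) = 2.13
Z_in = Z_0·(Z_L + jZ_0·tanβl)/(Z_0 + jZ_L·tanβl) = 23.4 − j24.1 Ω
Γ_s = (Z_in − Z_s)/(Z_in + Z_s) = (-51.6 − j24.1)/(98.4 − j24.1), |Γ_s| = 0.562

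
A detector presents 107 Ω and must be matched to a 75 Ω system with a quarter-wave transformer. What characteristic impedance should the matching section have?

Z_qwt ≈ 89.6 Ω

Z_qwt = √(Z_0·R_L) = √(75 × 107) = √8025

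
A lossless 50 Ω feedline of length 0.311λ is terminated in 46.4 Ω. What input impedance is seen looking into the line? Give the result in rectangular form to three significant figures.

βl = 2π × 0.311 = 112°
tan(βl) = tan(112°) = -2.48
Z_in = Z_0·(Z_L + jZ_0·tanβl)/(Z_0 + jZ_L·tanβl)
     = 50·(46.4 − j124)/(50 − j115)

Z_in ≈ 52.7 − j2.73 Ω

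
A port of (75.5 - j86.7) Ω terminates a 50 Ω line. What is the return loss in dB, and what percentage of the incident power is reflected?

RL ≈ 4.55 dB; 35.1% of incident power reflected

Γ = (25.5 − j86.7)/(125.5 − j86.7), |Γ| = 0.592
RL = −20·log₁₀(0.592) = 4.55 dB
P_refl/P_inc = |Γ|² = 0.351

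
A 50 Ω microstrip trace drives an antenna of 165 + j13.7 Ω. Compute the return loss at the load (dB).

Γ = (115 + j13.7)/(215 + j13.7), |Γ| = 0.538
RL = −20·log₁₀|Γ| = −20·log₁₀(0.538)

RL ≈ 5.39 dB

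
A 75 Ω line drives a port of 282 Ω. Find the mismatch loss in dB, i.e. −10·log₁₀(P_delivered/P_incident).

mismatch loss ≈ 1.78 dB

Γ = (282 − 75)/(282 + 75) = 0.58
|Γ|² = 0.336, so P_del/P_inc = 1 − |Γ|² = 0.664
ML = −10·log₁₀(1 − |Γ|²)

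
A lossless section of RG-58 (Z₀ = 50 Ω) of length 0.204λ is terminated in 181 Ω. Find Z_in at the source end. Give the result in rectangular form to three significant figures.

Z_in ≈ 14.9 − j13.6 Ω

βl = 2π × 0.204 = 73.4°
tan(βl) = tan(73.4°) = 3.36
Z_in = Z_0·(Z_L + jZ_0·tanβl)/(Z_0 + jZ_L·tanβl)
     = 50·(181 + j168)/(50 + j609)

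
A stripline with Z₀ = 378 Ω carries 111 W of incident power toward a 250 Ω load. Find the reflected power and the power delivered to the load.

Γ = (250 − 378)/(250 + 378) = -0.204
|Γ|² = 0.0415
P_refl = |Γ|²·P_inc = 4.61 W, P_del = (1 − |Γ|²)·P_inc = 106 W

P_reflected ≈ 4.61 W; P_delivered ≈ 106 W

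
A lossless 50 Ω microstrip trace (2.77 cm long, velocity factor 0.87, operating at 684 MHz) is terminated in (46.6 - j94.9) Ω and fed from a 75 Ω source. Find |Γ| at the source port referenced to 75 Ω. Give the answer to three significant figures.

|Γ| ≈ 0.737

λ = v/f = 0.87·c / 684 MHz = 0.382 m
βl = 2π·l/λ = 2π × 0.0726 = 26.1°
tan(βl) = 0.491
Z_in = Z_0·(Z_L + jZ_0·tanβl)/(Z_0 + jZ_L·tanβl) = 14.7 − j39.9 Ω
Γ_s = (Z_in − Z_s)/(Z_in + Z_s) = (-60.3 − j39.9)/(89.7 − j39.9), |Γ_s| = 0.737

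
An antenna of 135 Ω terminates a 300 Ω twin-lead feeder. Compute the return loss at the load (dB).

Γ = (135 − 300)/(135 + 300) = -0.379
RL = −20·log₁₀|Γ| = −20·log₁₀(0.379)

RL ≈ 8.42 dB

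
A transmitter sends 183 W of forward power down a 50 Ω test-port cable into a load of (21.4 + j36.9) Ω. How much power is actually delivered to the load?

P_delivered ≈ 121 W

|Γ| = |(-28.6 + j36.9)/(71.4 + j36.9)| = 0.581
|Γ|² = 0.337
P_refl = |Γ|²·P_inc = 61.7 W, P_del = (1 − |Γ|²)·P_inc = 121 W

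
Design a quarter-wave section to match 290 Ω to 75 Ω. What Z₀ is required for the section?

Z_qwt ≈ 147 Ω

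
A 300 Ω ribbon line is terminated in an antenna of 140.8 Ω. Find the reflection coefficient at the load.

Γ = -0.361

Γ = (Z_L − Z_0)/(Z_L + Z_0) = (140.8 − 300)/(140.8 + 300) = -159.2/440.8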